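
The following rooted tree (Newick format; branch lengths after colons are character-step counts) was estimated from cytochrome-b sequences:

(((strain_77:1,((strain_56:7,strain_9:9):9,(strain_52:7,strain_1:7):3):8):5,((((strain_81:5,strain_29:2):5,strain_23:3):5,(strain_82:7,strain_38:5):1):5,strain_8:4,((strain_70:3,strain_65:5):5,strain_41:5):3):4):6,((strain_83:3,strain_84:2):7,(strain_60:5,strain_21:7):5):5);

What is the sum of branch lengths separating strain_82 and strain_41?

21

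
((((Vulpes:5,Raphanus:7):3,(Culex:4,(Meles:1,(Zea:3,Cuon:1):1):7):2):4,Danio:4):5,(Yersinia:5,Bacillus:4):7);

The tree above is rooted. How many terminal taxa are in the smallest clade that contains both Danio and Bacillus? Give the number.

9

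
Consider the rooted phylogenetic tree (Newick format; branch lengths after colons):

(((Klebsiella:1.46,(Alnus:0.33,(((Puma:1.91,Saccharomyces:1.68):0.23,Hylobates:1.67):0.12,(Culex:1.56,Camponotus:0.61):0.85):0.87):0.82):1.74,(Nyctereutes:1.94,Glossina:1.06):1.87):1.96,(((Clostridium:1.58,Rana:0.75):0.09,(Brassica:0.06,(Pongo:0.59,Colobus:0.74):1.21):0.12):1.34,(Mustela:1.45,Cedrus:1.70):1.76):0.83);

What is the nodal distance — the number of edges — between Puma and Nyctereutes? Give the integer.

8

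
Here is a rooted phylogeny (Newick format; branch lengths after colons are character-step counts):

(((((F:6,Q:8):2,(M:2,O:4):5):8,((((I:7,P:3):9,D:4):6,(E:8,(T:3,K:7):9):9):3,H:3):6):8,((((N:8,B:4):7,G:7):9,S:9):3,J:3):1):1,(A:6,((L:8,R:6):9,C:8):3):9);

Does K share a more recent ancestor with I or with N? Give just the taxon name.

I

The MRCA of K and I subtends (((I,P),D),(E,(T,K))) (6 taxa).
The MRCA of K and N subtends ((((F,Q),(M,O)),((((I,P),D),(E,(T,K))),H)),((((N,B),G),S),J)) (16 taxa).
The first is nested inside the second, so K shares a more recent common ancestor with I.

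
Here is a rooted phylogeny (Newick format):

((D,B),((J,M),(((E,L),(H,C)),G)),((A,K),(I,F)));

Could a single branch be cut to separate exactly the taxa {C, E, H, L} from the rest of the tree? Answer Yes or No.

The most recent common ancestor of these taxa subtends ((E,L),(H,C)).
That clade has exactly 4 tips — every listed taxon and nothing else — so the group is monophyletic.

Yes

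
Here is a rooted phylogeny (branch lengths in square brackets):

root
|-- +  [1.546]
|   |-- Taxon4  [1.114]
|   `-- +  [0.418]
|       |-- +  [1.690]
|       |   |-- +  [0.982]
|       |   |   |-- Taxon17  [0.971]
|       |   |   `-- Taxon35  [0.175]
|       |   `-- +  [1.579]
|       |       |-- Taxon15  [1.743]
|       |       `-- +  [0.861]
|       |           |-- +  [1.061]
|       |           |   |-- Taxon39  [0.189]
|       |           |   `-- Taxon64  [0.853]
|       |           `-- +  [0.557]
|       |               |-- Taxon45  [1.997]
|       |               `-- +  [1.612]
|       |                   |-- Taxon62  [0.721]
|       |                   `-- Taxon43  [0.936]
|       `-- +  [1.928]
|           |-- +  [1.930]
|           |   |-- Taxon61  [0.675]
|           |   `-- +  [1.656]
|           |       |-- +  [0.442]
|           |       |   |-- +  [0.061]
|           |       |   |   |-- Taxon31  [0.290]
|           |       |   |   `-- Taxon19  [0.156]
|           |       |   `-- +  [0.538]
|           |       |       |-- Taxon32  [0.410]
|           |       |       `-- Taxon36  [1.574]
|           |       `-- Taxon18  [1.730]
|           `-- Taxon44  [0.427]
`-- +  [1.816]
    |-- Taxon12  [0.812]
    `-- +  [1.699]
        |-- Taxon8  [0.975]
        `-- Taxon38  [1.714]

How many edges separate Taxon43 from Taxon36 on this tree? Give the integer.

The MRCA of Taxon43 and Taxon36 is the node subtending (((Taxon17,Taxon35),(Taxon15,((Taxon39,Taxon64),(Taxon45,(Taxon62,Taxon43))))),((Taxon61,(((Taxon31,Taxon19),(Taxon32,Taxon36)),Taxon18)),Taxon44)).
From Taxon43 up to that node: 6 branches. From Taxon36 up to the same node: 6 branches. Total: 6 + 6 = 12.

12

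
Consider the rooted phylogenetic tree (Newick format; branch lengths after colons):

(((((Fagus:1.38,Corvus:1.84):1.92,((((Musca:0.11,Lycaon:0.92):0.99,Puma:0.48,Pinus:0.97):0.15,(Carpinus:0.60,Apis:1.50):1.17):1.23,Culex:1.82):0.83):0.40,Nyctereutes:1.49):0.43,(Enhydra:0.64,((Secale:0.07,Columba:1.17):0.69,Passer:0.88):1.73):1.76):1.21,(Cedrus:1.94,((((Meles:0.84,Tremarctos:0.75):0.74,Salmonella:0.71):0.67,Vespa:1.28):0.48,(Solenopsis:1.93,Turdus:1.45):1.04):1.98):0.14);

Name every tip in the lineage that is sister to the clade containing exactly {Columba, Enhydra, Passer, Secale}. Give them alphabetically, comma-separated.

The clade containing exactly {Columba, Enhydra, Passer, Secale} attaches to the tree at the node subtending ((((Fagus,Corvus),((((Musca,Lycaon),Puma,Pinus),(Carpinus,Apis)),Culex)),Nyctereutes),(Enhydra,((Secale,Columba),Passer))).
The other lineage descending from that same node — the sister group — is (((Fagus,Corvus),((((Musca,Lycaon),Puma,Pinus),(Carpinus,Apis)),Culex)),Nyctereutes); its 10 tips in alphabetical order are the answer.

Apis, Carpinus, Corvus, Culex, Fagus, Lycaon, Musca, Nyctereutes, Pinus, Puma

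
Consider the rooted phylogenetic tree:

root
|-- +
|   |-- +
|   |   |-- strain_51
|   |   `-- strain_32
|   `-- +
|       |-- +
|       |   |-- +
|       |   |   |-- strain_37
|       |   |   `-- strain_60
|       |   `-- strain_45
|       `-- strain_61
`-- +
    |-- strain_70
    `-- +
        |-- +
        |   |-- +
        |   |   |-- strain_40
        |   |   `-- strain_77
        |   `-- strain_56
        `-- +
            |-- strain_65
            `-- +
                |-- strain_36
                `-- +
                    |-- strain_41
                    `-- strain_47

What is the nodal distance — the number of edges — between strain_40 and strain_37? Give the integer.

The MRCA of strain_40 and strain_37 is the root of the tree.
From strain_40 up to that node: 5 branches. From strain_37 up to the same node: 5 branches. Total: 5 + 5 = 10.

10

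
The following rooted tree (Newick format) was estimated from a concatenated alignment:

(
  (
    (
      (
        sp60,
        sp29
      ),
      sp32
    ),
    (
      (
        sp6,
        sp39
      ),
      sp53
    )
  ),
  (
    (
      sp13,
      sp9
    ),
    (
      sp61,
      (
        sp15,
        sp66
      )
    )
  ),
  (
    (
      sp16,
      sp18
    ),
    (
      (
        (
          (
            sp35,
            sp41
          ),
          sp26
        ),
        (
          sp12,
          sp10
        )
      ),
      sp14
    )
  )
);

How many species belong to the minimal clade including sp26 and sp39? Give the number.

19

The MRCA of sp26 and sp39 is the root, so the clade is the entire tree.
That clade contains 19 terminal taxa: sp10, sp12, sp13, sp14, sp15, sp16, sp18, sp26, sp29, sp32, sp35, sp39, sp41, sp53, sp6, sp60, sp61, sp66, sp9.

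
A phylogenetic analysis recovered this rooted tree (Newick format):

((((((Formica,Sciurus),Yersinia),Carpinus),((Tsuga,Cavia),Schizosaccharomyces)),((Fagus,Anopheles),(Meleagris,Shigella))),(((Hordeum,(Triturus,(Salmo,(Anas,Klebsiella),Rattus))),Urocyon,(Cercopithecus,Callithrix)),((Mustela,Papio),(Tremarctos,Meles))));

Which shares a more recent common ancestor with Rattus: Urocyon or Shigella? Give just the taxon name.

The MRCA of Rattus and Urocyon subtends ((Hordeum,(Triturus,(Salmo,(Anas,Klebsiella),Rattus))),Urocyon,(Cercopithecus,Callithrix)) (9 taxa).
The MRCA of Rattus and Shigella is the root, subtending the entire tree (24 taxa).
The first is nested inside the second, so Rattus shares a more recent common ancestor with Urocyon.

Urocyon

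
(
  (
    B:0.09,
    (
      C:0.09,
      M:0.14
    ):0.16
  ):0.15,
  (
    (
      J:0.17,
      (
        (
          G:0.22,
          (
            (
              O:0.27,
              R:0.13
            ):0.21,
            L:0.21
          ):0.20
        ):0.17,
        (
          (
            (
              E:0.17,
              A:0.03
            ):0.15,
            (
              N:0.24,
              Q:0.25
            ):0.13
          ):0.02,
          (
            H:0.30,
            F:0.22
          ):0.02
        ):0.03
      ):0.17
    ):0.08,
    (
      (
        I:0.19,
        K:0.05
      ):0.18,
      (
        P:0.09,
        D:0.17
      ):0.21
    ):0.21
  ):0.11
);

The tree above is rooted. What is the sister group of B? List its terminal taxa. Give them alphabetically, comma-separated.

C, M

B attaches to the tree at the node subtending (B,(C,M)).
The other lineage descending from that same node — the sister group — is (C,M); its 2 tips in alphabetical order are the answer.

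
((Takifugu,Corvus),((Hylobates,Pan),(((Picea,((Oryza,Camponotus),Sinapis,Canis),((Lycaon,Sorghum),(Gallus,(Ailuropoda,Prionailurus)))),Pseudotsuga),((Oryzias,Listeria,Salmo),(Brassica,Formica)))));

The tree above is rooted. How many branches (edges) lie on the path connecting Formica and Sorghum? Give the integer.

8

The MRCA of Formica and Sorghum is the node subtending (((Picea,((Oryza,Camponotus),Sinapis,Canis),((Lycaon,Sorghum),(Gallus,(Ailuropoda,Prionailurus)))),Pseudotsuga),((Oryzias,Listeria,Salmo),(Brassica,Formica))).
From Formica up to that node: 3 branches. From Sorghum up to the same node: 5 branches. Total: 3 + 5 = 8.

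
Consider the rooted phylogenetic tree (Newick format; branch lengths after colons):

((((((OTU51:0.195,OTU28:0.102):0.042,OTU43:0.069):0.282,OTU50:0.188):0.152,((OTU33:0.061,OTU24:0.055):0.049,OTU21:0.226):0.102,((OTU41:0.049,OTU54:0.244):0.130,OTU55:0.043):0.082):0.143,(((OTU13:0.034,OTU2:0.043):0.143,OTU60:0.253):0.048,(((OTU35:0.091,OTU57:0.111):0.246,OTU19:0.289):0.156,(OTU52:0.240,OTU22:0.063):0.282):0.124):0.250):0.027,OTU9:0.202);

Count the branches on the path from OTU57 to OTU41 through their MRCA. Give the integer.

9

The MRCA of OTU57 and OTU41 is the node subtending (((((OTU51,OTU28),OTU43),OTU50),((OTU33,OTU24),OTU21),((OTU41,OTU54),OTU55)),(((OTU13,OTU2),OTU60),(((OTU35,OTU57),OTU19),(OTU52,OTU22)))).
From OTU57 up to that node: 5 branches. From OTU41 up to the same node: 4 branches. Total: 5 + 4 = 9.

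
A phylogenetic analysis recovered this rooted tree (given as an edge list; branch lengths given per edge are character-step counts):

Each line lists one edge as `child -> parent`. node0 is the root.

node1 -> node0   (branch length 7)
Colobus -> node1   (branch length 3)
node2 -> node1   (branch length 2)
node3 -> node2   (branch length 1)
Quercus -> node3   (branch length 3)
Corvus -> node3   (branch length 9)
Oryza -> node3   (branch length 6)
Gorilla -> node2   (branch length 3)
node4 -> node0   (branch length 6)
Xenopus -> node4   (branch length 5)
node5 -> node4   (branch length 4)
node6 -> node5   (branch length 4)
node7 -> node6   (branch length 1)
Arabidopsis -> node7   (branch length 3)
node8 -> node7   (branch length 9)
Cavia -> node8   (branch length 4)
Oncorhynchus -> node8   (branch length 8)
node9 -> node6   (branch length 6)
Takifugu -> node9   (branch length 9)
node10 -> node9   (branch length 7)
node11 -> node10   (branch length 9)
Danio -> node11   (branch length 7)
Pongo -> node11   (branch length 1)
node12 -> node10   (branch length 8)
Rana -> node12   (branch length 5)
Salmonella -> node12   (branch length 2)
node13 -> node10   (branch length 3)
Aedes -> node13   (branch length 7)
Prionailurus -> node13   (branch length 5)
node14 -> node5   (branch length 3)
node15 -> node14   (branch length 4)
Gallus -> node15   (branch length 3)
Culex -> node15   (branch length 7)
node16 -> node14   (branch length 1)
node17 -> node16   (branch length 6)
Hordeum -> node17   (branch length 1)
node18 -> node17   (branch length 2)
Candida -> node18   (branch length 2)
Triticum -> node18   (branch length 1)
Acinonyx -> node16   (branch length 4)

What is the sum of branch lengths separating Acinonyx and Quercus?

31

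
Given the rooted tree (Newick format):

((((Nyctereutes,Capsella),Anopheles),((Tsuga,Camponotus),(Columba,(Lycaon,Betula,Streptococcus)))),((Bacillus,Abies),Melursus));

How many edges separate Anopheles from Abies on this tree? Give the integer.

6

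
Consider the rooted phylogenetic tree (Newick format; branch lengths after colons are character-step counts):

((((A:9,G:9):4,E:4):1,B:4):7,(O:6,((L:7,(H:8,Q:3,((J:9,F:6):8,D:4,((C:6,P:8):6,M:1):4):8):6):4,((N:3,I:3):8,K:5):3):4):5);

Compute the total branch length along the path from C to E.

55

The path runs C → … → MRCA → … → E; the MRCA is the root of the tree.
Branch lengths along that path: 6 + 6 + 4 + 8 + 6 + 4 + 4 + 5 + 7 + 1 + 4 = 55.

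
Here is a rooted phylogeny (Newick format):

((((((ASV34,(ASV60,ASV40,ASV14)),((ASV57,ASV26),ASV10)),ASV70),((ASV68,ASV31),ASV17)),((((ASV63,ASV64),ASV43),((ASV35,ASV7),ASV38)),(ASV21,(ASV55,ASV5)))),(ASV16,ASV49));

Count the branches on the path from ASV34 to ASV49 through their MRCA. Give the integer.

8

The MRCA of ASV34 and ASV49 is the root of the tree.
From ASV34 up to that node: 6 branches. From ASV49 up to the same node: 2 branches. Total: 6 + 2 = 8.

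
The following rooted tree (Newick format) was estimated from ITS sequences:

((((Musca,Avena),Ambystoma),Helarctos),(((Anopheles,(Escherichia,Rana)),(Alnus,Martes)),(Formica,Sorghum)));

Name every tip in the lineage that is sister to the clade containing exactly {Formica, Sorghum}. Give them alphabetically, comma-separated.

Alnus, Anopheles, Escherichia, Martes, Rana

The clade containing exactly {Formica, Sorghum} attaches to the tree at the node subtending (((Anopheles,(Escherichia,Rana)),(Alnus,Martes)),(Formica,Sorghum)).
The other lineage descending from that same node — the sister group — is ((Anopheles,(Escherichia,Rana)),(Alnus,Martes)); its 5 tips in alphabetical order are the answer.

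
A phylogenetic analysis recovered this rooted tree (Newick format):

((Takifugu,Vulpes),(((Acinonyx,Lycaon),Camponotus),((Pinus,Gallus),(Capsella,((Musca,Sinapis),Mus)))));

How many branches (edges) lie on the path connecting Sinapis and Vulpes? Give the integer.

The MRCA of Sinapis and Vulpes is the root of the tree.
From Sinapis up to that node: 6 branches. From Vulpes up to the same node: 2 branches. Total: 6 + 2 = 8.

8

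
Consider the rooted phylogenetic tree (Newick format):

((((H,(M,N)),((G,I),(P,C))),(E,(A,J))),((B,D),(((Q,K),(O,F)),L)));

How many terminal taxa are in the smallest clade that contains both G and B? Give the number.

17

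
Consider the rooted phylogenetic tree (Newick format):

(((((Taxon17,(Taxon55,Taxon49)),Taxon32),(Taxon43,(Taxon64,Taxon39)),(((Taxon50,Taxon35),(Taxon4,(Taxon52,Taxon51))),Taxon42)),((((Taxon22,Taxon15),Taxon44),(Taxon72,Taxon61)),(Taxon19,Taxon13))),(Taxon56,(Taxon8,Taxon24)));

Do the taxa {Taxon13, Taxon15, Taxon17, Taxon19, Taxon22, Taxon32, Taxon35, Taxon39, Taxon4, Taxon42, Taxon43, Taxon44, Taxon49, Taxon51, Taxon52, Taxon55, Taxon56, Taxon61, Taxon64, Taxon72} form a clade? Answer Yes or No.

The MRCA of the listed taxa is the root, so the smallest clade containing them is the whole tree.
That clade also contains Taxon24, Taxon50, Taxon8, which are not in the proposed group, so the group is not monophyletic.

No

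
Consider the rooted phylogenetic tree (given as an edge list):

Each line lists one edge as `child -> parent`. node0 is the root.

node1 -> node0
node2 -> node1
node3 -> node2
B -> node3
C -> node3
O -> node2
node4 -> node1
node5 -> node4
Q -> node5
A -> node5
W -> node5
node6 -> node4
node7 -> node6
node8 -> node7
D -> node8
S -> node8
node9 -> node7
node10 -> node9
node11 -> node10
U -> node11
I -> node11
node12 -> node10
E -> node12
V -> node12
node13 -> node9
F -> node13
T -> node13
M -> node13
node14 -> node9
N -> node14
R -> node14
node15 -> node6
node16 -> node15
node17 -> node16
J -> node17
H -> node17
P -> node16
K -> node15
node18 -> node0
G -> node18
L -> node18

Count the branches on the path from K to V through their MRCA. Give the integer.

The MRCA of K and V is the node subtending (((D,S),(((U,I),(E,V)),(F,T,M),(N,R))),(((J,H),P),K)).
From K up to that node: 2 branches. From V up to the same node: 5 branches. Total: 2 + 5 = 7.

7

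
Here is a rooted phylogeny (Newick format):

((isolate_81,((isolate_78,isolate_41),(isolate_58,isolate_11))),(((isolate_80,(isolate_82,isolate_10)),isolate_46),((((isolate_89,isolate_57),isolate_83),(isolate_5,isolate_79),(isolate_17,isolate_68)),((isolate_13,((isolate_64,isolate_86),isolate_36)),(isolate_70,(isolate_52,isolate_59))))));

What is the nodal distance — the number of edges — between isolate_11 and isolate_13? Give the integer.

The MRCA of isolate_11 and isolate_13 is the root of the tree.
From isolate_11 up to that node: 4 branches. From isolate_13 up to the same node: 5 branches. Total: 4 + 5 = 9.

9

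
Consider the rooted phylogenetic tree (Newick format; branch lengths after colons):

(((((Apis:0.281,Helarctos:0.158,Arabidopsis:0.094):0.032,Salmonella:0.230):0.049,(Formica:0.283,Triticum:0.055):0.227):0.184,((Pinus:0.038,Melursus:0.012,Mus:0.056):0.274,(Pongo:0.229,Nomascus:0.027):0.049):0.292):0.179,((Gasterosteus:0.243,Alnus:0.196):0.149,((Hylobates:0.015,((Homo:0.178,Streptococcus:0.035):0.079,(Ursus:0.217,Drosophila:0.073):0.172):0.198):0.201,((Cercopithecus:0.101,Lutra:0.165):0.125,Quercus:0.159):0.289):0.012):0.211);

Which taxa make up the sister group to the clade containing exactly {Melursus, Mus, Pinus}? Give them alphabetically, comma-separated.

Nomascus, Pongo

The clade containing exactly {Melursus, Mus, Pinus} attaches to the tree at the node subtending ((Pinus,Melursus,Mus),(Pongo,Nomascus)).
The other lineage descending from that same node — the sister group — is (Pongo,Nomascus); its 2 tips in alphabetical order are the answer.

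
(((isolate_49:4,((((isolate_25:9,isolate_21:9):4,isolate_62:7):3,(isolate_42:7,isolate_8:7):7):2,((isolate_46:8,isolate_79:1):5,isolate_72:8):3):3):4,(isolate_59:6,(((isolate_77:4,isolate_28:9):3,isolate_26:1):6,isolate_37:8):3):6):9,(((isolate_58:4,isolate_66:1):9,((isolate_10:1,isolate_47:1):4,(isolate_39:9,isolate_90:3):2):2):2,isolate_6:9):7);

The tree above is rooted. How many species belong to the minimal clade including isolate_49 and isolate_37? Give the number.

The MRCA of isolate_49 and isolate_37 is the node subtending ((isolate_49,((((isolate_25,isolate_21),isolate_62),(isolate_42,isolate_8)),((isolate_46,isolate_79),isolate_72))),(isolate_59,(((isolate_77,isolate_28),isolate_26),isolate_37))).
That clade contains 14 terminal taxa: isolate_21, isolate_25, isolate_26, isolate_28, isolate_37, isolate_42, isolate_46, isolate_49, isolate_59, isolate_62, isolate_72, isolate_77, isolate_79, isolate_8.

14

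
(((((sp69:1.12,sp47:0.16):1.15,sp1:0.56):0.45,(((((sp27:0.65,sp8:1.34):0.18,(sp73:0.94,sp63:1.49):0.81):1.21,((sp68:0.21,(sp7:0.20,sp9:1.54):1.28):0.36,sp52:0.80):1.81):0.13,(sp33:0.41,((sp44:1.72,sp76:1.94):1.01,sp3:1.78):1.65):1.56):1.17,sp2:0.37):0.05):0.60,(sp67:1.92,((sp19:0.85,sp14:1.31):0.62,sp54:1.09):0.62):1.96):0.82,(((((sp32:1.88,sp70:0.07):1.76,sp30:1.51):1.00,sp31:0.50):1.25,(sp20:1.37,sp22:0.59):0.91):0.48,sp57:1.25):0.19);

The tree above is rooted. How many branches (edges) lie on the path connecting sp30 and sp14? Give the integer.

10

The MRCA of sp30 and sp14 is the root of the tree.
From sp30 up to that node: 5 branches. From sp14 up to the same node: 5 branches. Total: 5 + 5 = 10.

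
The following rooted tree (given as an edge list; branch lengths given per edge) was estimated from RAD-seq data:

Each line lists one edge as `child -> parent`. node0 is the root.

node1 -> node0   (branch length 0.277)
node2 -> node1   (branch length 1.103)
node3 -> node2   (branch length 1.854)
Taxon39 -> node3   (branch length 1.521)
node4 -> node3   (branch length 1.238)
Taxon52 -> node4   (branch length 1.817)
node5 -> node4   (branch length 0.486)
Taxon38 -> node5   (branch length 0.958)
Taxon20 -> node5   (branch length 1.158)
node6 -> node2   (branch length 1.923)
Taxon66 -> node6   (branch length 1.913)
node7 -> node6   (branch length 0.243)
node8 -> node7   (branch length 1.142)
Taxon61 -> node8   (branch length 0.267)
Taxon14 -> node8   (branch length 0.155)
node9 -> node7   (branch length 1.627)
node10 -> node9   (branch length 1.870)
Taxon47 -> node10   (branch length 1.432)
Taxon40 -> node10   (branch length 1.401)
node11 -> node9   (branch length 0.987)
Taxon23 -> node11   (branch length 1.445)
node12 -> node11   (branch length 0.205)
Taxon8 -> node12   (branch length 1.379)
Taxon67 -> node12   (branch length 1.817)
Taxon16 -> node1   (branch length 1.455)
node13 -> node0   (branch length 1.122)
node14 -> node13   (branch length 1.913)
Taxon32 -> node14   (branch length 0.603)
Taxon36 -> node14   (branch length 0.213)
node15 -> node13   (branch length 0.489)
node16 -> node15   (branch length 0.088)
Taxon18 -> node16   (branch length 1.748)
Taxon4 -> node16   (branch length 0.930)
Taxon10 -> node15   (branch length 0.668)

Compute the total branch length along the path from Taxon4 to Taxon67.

10.811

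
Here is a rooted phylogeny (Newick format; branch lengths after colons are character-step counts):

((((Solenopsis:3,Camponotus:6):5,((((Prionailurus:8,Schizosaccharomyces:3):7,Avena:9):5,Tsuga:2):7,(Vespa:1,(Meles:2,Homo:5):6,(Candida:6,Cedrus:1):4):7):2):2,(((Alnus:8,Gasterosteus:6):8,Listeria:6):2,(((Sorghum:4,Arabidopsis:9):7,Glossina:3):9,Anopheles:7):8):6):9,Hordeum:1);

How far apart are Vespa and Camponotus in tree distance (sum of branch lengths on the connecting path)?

21

The path runs Vespa → … → MRCA → … → Camponotus; the MRCA is the node subtending ((Solenopsis,Camponotus),((((Prionailurus,Schizosaccharomyces),Avena),Tsuga),(Vespa,(Meles,Homo),(Candida,Cedrus)))).
Branch lengths along that path: 1 + 7 + 2 + 5 + 6 = 21.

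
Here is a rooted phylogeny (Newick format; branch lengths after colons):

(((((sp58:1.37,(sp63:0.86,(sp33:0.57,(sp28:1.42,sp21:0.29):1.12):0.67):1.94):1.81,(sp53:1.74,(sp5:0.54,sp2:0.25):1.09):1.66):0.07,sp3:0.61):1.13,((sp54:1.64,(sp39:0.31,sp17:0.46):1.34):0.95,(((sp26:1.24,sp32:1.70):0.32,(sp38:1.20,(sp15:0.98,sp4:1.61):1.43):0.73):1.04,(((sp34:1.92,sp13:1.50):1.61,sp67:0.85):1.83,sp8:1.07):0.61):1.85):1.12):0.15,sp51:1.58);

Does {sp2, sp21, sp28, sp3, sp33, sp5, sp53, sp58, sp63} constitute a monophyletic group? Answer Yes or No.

The most recent common ancestor of these taxa subtends (((sp58,(sp63,(sp33,(sp28,sp21)))),(sp53,(sp5,sp2))),sp3).
That clade has exactly 9 tips — every listed taxon and nothing else — so the group is monophyletic.

Yes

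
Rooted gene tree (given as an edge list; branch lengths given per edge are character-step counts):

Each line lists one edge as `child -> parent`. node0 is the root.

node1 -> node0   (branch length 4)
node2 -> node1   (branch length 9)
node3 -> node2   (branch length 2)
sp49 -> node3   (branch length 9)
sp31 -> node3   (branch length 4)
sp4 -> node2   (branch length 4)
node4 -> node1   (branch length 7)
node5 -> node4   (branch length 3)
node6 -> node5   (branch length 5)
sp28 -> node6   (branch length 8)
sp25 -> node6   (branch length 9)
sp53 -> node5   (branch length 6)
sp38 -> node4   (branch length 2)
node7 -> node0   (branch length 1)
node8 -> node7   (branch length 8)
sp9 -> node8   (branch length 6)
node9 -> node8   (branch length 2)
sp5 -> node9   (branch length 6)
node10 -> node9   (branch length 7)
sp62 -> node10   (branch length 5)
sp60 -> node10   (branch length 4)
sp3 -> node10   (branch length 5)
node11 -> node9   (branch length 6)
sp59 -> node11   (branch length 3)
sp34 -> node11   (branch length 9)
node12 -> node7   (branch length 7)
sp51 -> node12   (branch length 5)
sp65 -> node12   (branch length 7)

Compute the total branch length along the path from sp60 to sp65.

The path runs sp60 → … → MRCA → … → sp65; the MRCA is the node subtending ((sp9,(sp5,(sp62,sp60,sp3),(sp59,sp34))),(sp51,sp65)).
Branch lengths along that path: 4 + 7 + 2 + 8 + 7 + 7 = 35.

35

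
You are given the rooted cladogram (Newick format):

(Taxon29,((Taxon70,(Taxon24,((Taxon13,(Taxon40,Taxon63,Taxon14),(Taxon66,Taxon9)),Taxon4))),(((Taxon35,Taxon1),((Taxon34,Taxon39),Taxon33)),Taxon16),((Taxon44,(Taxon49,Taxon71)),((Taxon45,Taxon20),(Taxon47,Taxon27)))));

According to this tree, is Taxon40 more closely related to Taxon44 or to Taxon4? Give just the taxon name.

Taxon4

The MRCA of Taxon40 and Taxon4 subtends ((Taxon13,(Taxon40,Taxon63,Taxon14),(Taxon66,Taxon9)),Taxon4) (7 taxa).
The MRCA of Taxon40 and Taxon44 subtends ((Taxon70,(Taxon24,((Taxon13,(Taxon40,Taxon63,Taxon14),(Taxon66,Taxon9)),Taxon4))),(((Taxon35,Taxon1),((Taxon34,Taxon39),Taxon33)),Taxon16),((Taxon44,(Taxon49,Taxon71)),((Taxon45,Taxon20),(Taxon47,Taxon27)))) (22 taxa).
The first is nested inside the second, so Taxon40 shares a more recent common ancestor with Taxon4.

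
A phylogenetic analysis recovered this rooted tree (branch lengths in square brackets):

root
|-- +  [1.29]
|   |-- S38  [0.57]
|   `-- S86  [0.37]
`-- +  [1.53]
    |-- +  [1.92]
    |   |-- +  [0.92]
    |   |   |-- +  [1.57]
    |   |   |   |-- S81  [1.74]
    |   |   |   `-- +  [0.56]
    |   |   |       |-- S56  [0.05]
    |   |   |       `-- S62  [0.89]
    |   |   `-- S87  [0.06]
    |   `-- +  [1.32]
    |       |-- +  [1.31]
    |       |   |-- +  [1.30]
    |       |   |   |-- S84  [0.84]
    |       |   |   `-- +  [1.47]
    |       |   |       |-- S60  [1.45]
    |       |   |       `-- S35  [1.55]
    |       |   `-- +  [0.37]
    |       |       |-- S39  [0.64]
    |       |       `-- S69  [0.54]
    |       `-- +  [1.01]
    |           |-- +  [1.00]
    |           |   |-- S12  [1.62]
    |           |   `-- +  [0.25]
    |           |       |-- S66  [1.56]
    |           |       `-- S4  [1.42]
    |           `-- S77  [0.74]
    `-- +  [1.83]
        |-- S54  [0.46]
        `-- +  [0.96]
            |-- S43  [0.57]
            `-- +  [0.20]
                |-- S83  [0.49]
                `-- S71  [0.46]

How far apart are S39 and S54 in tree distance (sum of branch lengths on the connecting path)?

7.85

The path runs S39 → … → MRCA → … → S54; the MRCA is the node subtending ((((S81,(S56,S62)),S87),(((S84,(S60,S35)),(S39,S69)),((S12,(S66,S4)),S77))),(S54,(S43,(S83,S71)))).
Branch lengths along that path: 0.64 + 0.37 + 1.31 + 1.32 + 1.92 + 1.83 + 0.46 = 7.85.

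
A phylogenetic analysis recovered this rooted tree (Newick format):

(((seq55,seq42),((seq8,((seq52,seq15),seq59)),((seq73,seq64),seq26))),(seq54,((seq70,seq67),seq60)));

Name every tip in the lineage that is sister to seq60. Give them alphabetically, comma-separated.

seq60 attaches to the tree at the node subtending ((seq70,seq67),seq60).
The other lineage descending from that same node — the sister group — is (seq70,seq67); its 2 tips in alphabetical order are the answer.

seq67, seq70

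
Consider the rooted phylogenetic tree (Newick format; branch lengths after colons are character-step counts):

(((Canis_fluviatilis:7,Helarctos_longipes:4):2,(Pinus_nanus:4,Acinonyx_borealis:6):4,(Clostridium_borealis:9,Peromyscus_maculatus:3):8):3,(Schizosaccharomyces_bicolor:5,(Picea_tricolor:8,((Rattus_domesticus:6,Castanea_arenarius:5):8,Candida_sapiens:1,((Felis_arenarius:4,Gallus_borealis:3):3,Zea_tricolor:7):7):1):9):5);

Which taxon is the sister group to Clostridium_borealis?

Peromyscus_maculatus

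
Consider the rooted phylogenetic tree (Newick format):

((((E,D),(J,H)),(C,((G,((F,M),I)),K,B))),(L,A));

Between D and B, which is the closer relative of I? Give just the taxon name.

B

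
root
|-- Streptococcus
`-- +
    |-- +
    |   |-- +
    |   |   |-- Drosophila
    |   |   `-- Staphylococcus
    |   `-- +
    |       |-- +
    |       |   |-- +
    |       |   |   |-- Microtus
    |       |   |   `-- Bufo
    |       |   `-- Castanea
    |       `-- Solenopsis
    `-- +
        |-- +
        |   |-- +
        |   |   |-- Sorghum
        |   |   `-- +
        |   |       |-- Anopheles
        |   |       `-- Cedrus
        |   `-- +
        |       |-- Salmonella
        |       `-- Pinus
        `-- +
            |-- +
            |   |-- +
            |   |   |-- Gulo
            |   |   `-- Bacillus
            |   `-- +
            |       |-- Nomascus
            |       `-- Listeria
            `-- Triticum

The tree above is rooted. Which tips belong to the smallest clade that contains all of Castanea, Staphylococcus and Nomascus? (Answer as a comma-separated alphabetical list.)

Tracing Castanea: it sits inside ((Microtus,Bufo),Castanea).
Tracing Staphylococcus: it sits inside (Drosophila,Staphylococcus).
Tracing Nomascus: it sits inside (Nomascus,Listeria).
The smallest clade enclosing all 3 is (((Drosophila,Staphylococcus),(((Microtus,Bufo),Castanea),Solenopsis)),(((Sorghum,(Anopheles,Cedrus)),(Salmonella,Pinus)),(((Gulo,Bacillus),(Nomascus,Listeria)),Triticum))); the answer is its 16 terminal taxa in alphabetical order.

Anopheles, Bacillus, Bufo, Castanea, Cedrus, Drosophila, Gulo, Listeria, Microtus, Nomascus, Pinus, Salmonella, Solenopsis, Sorghum, Staphylococcus, Triticum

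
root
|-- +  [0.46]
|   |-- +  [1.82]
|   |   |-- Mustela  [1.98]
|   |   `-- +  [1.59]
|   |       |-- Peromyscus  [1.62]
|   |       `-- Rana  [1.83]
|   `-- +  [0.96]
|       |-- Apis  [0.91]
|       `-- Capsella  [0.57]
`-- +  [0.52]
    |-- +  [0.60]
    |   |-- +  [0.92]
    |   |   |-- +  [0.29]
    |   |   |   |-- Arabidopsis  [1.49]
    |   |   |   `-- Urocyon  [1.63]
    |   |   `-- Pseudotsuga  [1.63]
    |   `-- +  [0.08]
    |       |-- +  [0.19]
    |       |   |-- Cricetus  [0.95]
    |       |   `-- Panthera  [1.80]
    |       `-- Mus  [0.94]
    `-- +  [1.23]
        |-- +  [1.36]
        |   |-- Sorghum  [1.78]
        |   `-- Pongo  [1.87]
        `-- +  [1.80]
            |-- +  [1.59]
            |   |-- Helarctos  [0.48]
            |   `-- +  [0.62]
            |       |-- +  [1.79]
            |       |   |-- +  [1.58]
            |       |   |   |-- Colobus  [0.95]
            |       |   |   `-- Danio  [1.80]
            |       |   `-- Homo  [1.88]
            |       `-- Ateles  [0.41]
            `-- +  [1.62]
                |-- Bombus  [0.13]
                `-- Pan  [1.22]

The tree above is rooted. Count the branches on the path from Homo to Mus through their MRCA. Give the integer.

The MRCA of Homo and Mus is the node subtending ((((Arabidopsis,Urocyon),Pseudotsuga),((Cricetus,Panthera),Mus)),((Sorghum,Pongo),((Helarctos,(((Colobus,Danio),Homo),Ateles)),(Bombus,Pan)))).
From Homo up to that node: 6 branches. From Mus up to the same node: 3 branches. Total: 6 + 3 = 9.

9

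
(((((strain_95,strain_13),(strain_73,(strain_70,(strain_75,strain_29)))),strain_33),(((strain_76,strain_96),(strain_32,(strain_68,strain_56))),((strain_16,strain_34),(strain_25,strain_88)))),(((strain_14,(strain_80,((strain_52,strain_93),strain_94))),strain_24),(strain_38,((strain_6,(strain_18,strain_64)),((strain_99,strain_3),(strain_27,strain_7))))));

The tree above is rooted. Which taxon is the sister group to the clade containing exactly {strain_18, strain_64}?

The clade containing exactly {strain_18, strain_64} attaches to the tree at the node subtending (strain_6,(strain_18,strain_64)).
The other lineage descending from that same node — the sister group — is the single tip strain_6.

strain_6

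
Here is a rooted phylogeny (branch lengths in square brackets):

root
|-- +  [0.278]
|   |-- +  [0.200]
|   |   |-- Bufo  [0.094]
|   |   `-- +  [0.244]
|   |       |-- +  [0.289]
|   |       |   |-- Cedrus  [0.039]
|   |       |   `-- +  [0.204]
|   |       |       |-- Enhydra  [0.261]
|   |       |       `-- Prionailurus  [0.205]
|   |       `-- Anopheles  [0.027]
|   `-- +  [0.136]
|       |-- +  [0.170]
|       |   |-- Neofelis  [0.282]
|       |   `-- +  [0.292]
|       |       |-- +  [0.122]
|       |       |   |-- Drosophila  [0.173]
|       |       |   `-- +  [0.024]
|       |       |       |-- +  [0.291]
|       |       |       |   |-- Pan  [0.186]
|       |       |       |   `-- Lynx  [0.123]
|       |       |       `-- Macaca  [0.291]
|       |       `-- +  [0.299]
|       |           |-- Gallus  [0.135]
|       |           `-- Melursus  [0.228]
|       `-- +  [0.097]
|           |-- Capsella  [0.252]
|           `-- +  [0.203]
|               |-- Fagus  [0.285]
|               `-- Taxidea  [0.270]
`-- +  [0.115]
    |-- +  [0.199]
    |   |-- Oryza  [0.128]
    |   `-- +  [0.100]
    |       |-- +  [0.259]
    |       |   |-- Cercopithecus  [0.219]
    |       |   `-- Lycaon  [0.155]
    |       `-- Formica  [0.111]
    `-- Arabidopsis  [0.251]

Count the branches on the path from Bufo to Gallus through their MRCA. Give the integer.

7

The MRCA of Bufo and Gallus is the node subtending ((Bufo,((Cedrus,(Enhydra,Prionailurus)),Anopheles)),((Neofelis,((Drosophila,((Pan,Lynx),Macaca)),(Gallus,Melursus))),(Capsella,(Fagus,Taxidea)))).
From Bufo up to that node: 2 branches. From Gallus up to the same node: 5 branches. Total: 2 + 5 = 7.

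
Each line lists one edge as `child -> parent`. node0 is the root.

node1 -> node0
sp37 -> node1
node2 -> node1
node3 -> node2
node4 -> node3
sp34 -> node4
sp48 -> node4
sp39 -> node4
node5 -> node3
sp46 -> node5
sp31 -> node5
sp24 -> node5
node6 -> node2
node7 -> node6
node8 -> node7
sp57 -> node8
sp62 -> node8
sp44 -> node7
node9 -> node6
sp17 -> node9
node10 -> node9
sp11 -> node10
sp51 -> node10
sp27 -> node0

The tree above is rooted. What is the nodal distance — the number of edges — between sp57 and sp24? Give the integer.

7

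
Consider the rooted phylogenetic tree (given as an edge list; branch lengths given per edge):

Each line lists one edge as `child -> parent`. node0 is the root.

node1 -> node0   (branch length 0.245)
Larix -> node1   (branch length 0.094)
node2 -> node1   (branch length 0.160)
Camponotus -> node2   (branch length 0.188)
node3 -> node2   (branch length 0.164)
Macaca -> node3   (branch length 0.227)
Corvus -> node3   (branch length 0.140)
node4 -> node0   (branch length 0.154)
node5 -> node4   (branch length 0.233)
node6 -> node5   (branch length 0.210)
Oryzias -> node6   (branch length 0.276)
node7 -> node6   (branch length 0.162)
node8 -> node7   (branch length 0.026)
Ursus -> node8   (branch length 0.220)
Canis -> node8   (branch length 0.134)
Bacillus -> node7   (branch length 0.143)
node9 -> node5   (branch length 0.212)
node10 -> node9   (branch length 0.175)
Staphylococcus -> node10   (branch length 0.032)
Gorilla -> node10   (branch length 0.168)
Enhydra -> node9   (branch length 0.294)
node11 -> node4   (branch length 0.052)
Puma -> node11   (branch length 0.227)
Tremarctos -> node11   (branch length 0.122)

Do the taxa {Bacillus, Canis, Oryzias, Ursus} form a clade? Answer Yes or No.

The most recent common ancestor of these taxa subtends (Oryzias,((Ursus,Canis),Bacillus)).
That clade has exactly 4 tips — every listed taxon and nothing else — so the group is monophyletic.

Yes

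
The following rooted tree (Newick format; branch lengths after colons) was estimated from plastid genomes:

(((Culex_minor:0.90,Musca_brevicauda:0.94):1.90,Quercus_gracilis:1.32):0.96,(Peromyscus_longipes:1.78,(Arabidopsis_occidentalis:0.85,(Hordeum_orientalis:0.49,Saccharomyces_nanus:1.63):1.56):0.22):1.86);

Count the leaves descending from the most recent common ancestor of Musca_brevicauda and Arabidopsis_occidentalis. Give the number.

The MRCA of Musca_brevicauda and Arabidopsis_occidentalis is the root, so the clade is the entire tree.
That clade contains 7 terminal taxa: Arabidopsis_occidentalis, Culex_minor, Hordeum_orientalis, Musca_brevicauda, Peromyscus_longipes, Quercus_gracilis, Saccharomyces_nanus.

7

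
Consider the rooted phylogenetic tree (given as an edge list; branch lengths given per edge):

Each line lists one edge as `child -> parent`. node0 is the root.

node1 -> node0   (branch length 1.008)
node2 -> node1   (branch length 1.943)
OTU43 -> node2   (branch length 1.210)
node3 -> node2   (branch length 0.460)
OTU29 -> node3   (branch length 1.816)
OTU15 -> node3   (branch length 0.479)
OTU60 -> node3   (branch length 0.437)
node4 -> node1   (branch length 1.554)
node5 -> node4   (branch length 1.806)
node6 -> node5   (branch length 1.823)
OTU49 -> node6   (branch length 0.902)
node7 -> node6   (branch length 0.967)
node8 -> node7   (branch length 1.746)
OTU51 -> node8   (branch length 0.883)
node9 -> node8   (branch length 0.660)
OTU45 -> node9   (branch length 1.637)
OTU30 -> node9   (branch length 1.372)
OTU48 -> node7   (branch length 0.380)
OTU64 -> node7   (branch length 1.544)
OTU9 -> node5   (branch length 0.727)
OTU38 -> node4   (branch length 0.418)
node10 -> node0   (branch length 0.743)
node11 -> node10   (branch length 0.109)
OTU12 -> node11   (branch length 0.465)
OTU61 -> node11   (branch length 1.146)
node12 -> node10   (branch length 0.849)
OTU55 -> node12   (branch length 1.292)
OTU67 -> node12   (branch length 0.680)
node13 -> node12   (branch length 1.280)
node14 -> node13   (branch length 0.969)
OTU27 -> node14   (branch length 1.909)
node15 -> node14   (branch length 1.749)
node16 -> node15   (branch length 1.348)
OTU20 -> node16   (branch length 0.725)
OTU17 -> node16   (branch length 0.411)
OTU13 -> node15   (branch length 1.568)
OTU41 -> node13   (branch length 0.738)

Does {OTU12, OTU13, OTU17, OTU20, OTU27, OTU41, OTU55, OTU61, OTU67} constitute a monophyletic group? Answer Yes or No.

Yes

The most recent common ancestor of these taxa subtends ((OTU12,OTU61),(OTU55,OTU67,((OTU27,((OTU20,OTU17),OTU13)),OTU41))).
That clade has exactly 9 tips — every listed taxon and nothing else — so the group is monophyletic.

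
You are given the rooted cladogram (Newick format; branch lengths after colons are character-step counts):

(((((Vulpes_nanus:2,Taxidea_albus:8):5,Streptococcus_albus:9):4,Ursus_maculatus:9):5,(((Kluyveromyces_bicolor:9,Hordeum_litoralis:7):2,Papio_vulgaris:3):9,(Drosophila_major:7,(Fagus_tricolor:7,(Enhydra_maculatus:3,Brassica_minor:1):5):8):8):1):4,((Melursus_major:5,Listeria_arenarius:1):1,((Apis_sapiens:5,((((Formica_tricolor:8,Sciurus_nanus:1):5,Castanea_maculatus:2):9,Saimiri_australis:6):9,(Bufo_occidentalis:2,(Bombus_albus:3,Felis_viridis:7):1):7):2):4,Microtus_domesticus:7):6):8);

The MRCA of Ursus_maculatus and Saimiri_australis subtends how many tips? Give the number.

The MRCA of Ursus_maculatus and Saimiri_australis is the root, so the clade is the entire tree.
That clade contains 22 terminal taxa: Apis_sapiens, Bombus_albus, Brassica_minor, Bufo_occidentalis, Castanea_maculatus, Drosophila_major, Enhydra_maculatus, Fagus_tricolor, Felis_viridis, Formica_tricolor, Hordeum_litoralis, Kluyveromyces_bicolor, Listeria_arenarius, Melursus_major, Microtus_domesticus, Papio_vulgaris, Saimiri_australis, Sciurus_nanus, Streptococcus_albus, Taxidea_albus, Ursus_maculatus, Vulpes_nanus.

22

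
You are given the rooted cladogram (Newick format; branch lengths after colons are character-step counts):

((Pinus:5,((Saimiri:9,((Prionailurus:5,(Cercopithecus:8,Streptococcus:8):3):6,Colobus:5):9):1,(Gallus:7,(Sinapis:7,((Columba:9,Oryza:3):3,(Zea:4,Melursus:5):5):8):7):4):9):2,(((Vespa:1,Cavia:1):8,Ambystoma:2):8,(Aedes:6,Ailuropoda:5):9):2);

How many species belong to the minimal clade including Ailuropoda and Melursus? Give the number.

17

The MRCA of Ailuropoda and Melursus is the root, so the clade is the entire tree.
That clade contains 17 terminal taxa: Aedes, Ailuropoda, Ambystoma, Cavia, Cercopithecus, Colobus, Columba, Gallus, Melursus, Oryza, Pinus, Prionailurus, Saimiri, Sinapis, Streptococcus, Vespa, Zea.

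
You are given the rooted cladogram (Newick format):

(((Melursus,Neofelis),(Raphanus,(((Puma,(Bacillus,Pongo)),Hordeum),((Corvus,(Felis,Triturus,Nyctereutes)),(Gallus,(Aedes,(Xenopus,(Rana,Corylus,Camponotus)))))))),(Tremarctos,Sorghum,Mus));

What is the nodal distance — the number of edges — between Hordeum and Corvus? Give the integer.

The MRCA of Hordeum and Corvus is the node subtending (((Puma,(Bacillus,Pongo)),Hordeum),((Corvus,(Felis,Triturus,Nyctereutes)),(Gallus,(Aedes,(Xenopus,(Rana,Corylus,Camponotus)))))).
From Hordeum up to that node: 2 branches. From Corvus up to the same node: 3 branches. Total: 2 + 3 = 5.

5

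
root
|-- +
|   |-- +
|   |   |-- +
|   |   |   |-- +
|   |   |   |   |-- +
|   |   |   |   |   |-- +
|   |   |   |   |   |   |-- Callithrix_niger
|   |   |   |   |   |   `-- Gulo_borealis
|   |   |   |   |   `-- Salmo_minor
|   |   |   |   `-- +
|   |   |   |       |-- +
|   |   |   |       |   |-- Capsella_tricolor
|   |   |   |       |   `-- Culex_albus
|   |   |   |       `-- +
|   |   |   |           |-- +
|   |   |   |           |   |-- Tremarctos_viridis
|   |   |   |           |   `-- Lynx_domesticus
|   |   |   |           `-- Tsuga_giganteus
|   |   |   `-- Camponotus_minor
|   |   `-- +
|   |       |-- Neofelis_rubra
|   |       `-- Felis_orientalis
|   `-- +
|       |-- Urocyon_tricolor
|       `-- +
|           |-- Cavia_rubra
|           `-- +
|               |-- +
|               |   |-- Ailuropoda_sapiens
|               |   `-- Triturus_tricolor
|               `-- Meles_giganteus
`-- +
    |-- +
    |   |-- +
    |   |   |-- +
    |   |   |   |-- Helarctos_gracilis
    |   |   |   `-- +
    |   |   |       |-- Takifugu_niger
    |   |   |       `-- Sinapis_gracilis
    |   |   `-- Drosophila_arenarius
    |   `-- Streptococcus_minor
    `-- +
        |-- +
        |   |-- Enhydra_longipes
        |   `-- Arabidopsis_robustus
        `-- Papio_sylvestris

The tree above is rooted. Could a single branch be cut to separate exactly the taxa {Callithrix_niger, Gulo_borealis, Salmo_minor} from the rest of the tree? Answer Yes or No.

Yes

The most recent common ancestor of these taxa subtends ((Callithrix_niger,Gulo_borealis),Salmo_minor).
That clade has exactly 3 tips — every listed taxon and nothing else — so the group is monophyletic.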